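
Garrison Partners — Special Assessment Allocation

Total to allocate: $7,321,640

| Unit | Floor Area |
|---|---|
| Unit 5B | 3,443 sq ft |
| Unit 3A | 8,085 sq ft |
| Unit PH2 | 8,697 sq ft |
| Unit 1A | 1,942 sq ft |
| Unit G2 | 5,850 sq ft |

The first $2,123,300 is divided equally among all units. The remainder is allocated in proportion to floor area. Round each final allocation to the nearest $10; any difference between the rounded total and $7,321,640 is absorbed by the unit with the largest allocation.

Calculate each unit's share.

First tranche $2,123,300 split equally: $424,660 each.
Remainder $5,198,340 by floor area (total 28,017): Unit 5B 638,822.31 → $638,820; Unit 3A 1,500,109.89 → $1,500,110; Unit PH2 1,613,661.81 → $1,613,660; Unit 1A 360,323.24 → $360,320; Unit G2 1,085,422.74 → $1,085,420.
Rounding difference +$10 on remainder applied to Unit PH2.
Totals: Unit 5B $424,660 + $638,820 = $1,063,480; Unit 3A $424,660 + $1,500,110 = $1,924,770; Unit PH2 $424,660 + $1,613,670 = $2,038,330; Unit 1A $424,660 + $360,320 = $784,980; Unit G2 $424,660 + $1,085,420 = $1,510,080.

Unit 5B: $1,063,480 · Unit 3A: $1,924,770 · Unit PH2: $2,038,330 · Unit 1A: $784,980 · Unit G2: $1,510,080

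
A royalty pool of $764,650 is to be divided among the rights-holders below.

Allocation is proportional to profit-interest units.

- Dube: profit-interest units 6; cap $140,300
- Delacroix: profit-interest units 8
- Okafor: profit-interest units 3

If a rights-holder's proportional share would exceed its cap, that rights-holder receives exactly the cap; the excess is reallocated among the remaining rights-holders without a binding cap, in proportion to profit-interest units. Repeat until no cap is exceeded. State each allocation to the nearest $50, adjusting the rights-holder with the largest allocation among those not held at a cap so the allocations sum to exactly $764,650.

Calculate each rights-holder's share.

Dube: $140,300 | Delacroix: $454,050 | Okafor: $170,300

Combined profit-interest units = 17.
Proportional shares (ignoring caps): Dube 269,876.47; Delacroix 359,835.29; Okafor 134,938.24.
Held at cap: Dube ($140,300); balance $624,350 reallocated over remaining profit-interest units 11.
Redistributed shares: Delacroix 454,072.73 → $454,050; Okafor 170,277.27 → $170,300.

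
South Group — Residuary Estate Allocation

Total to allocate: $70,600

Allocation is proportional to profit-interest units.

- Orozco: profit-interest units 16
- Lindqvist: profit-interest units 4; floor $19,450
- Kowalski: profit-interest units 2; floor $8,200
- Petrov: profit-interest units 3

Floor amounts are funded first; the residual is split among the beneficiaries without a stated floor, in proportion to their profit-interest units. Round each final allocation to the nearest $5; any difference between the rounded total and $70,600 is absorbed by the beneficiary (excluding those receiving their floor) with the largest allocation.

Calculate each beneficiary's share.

Guaranteed amounts: Lindqvist $19,450; Kowalski $8,200. Residual $42,950.
Residual split over remaining profit-interest units 19: Orozco 36,168.42 → $36,170; Petrov 6,781.58 → $6,780.

Orozco: $36,170 · Lindqvist: $19,450 · Kowalski: $8,200 · Petrov: $6,780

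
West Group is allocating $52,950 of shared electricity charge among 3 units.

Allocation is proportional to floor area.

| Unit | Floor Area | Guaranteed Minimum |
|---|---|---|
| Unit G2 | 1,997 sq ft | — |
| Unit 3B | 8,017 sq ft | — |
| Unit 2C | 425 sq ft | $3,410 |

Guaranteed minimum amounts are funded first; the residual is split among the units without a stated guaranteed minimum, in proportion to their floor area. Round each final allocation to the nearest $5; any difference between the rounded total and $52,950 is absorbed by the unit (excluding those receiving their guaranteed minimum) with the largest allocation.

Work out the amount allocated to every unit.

Fund the minimums — Unit 2C $3,410. Balance $49,540.
Balance split over remaining floor area 10,014: Unit G2 9,879.31 → $9,880; Unit 3B 39,660.69 → $39,660.

Unit G2: $9,880 · Unit 3B: $39,660 · Unit 2C: $3,410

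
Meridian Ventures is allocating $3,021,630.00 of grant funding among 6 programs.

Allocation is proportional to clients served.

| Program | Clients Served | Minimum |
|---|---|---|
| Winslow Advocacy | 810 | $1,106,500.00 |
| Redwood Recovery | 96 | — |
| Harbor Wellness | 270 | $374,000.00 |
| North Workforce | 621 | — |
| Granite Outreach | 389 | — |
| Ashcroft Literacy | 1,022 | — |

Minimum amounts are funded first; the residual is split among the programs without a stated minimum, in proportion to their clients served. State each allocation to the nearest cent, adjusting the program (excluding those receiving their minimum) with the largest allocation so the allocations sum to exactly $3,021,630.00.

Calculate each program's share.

Winslow Advocacy: $1,106,500.00; Redwood Recovery: $69,524.66; Harbor Wellness: $374,000.00; North Workforce: $449,737.66; Granite Outreach: $281,719.72; Ashcroft Literacy: $740,147.96

Fund the minimums — Winslow Advocacy $1,106,500.00; Harbor Wellness $374,000.00. Remaining pool $1,541,130.00.
Remaining pool split over remaining clients served 2,128: Redwood Recovery 69,524.6617 → $69,524.66; North Workforce 449,737.6551 → $449,737.66; Granite Outreach 281,719.7227 → $281,719.72; Ashcroft Literacy 740,147.9605 → $740,147.96.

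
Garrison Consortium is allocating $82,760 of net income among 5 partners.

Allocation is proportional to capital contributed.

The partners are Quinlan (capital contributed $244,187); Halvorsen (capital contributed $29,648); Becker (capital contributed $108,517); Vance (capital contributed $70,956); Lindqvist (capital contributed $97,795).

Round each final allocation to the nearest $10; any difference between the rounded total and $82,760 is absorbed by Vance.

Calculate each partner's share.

Capital contributed total: 551,103.
Proportional shares: Quinlan 244,187/551,103 × $82,760 = 36,669.94; Halvorsen 29,648/551,103 × $82,760 = 4,452.29; Becker 108,517/551,103 × $82,760 = 16,296.17; Vance 70,956/551,103 × $82,760 = 10,655.57; Lindqvist 97,795/551,103 × $82,760 = 14,686.03.
At nearest $10: Quinlan $36,670; Halvorsen $4,450; Becker $16,300; Vance $10,660; Lindqvist $14,690. Sum = $82,770.
Difference $82,760 − $82,770 = −$10 applied to Vance: Vance becomes $10,650.

Quinlan: $36,670; Halvorsen: $4,450; Becker: $16,300; Vance: $10,650; Lindqvist: $14,690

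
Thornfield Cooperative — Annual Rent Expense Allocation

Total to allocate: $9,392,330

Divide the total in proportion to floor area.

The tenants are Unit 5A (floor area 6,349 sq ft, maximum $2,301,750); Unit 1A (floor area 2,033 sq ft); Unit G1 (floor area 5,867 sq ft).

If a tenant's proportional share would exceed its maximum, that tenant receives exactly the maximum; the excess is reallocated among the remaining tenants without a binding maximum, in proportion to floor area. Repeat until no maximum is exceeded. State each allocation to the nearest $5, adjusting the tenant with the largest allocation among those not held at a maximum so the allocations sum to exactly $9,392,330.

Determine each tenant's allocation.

Unit 5A: $2,301,750 | Unit 1A: $1,824,700 | Unit G1: $5,265,880

Floor area total: 14,249.
Unconstrained shares: Unit 5A 4,184,988.64; Unit 1A 1,340,066.45; Unit G1 3,867,274.90.
Held at cap: Unit 5A ($2,301,750); residual $7,090,580 reallocated over remaining floor area 7,900.
Remaining shares: Unit 1A 1,824,702.42 → $1,824,700; Unit G1 5,265,877.58 → $5,265,880.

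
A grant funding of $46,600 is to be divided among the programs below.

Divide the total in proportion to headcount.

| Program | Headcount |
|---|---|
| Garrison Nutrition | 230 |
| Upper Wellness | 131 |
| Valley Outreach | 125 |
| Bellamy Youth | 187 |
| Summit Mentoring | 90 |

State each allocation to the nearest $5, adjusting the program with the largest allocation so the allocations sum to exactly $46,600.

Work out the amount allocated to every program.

Garrison Nutrition: $14,050 · Upper Wellness: $8,000 · Valley Outreach: $7,635 · Bellamy Youth: $11,420 · Summit Mentoring: $5,495

Combined headcount = 763.
Raw shares: Garrison Nutrition 230/763 × $46,600 = 14,047.18; Upper Wellness 131/763 × $46,600 = 8,000.79; Valley Outreach 125/763 × $46,600 = 7,634.34; Bellamy Youth 187/763 × $46,600 = 11,420.97; Summit Mentoring 90/763 × $46,600 = 5,496.72.
Rounded to nearest $5: Garrison Nutrition $14,045; Upper Wellness $8,000; Valley Outreach $7,635; Bellamy Youth $11,420; Summit Mentoring $5,495. Sum = $46,595.
Difference $46,600 − $46,595 = +$5 applied to largest allocation (Garrison Nutrition): Garrison Nutrition becomes $14,050.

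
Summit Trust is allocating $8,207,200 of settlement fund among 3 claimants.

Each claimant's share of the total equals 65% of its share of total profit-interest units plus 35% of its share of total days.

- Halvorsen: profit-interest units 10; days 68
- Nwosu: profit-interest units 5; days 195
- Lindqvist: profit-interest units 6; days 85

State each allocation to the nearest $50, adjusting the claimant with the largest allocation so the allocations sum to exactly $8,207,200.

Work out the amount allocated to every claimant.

Totals — profit-interest units 21, days 348.
Blended shares (65% profit-interest units + 35% days): Halvorsen 0.3779; Nwosu 0.3509; Lindqvist 0.2712.
Unrounded shares: Halvorsen 3,101,620.82; Nwosu 2,879,763.63; Lindqvist 2,225,815.55.
At nearest $50: Halvorsen $3,101,600; Nwosu $2,879,750; Lindqvist $2,225,800. Sum = $8,207,150.
Difference $8,207,200 − $8,207,150 = +$50 applied to largest allocation (Halvorsen): Halvorsen becomes $3,101,650.

Halvorsen: $3,101,650 | Nwosu: $2,879,750 | Lindqvist: $2,225,800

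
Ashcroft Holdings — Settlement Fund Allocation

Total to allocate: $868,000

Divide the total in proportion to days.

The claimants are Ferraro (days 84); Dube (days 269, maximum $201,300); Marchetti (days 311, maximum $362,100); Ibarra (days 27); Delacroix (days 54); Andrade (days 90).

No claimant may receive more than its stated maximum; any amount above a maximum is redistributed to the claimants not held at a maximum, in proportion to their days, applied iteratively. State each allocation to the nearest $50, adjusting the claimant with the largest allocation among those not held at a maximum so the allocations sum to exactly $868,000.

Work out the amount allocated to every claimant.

Combined days = 835.
Pro-rata shares before constraints: Ferraro 87,319.76; Dube 279,631.14; Marchetti 323,291.02; Ibarra 28,067.07; Delacroix 56,134.13; Andrade 93,556.89.
Capped: Dube ($201,300); balance $666,700 reallocated over remaining days 566.
Capped: Marchetti ($362,100); balance $304,600 reallocated over remaining days 255.
Redistributed shares: Ferraro 100,338.82 → $100,350; Ibarra 32,251.76 → $32,250; Delacroix 64,503.53 → $64,500; Andrade 107,505.88 → $107,500.

Ferraro: $100,350 · Dube: $201,300 · Marchetti: $362,100 · Ibarra: $32,250 · Delacroix: $64,500 · Andrade: $107,500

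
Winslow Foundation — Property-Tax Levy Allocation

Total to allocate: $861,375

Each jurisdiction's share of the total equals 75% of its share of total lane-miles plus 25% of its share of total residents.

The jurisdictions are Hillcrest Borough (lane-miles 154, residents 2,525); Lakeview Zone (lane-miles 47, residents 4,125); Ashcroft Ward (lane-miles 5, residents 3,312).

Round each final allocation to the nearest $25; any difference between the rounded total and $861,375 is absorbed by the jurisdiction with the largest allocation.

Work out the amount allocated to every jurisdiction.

Hillcrest Borough: $537,525 · Lakeview Zone: $236,575 · Ashcroft Ward: $87,275

Lane-miles total 206; residents total 9,962.
Composite weights (75% lane-miles + 25% residents): Hillcrest Borough 0.6240; Lakeview Zone 0.2746; Ashcroft Ward 0.1013.
Raw shares: Hillcrest Borough 537,537.11; Lakeview Zone 236,563.62; Ashcroft Ward 87,274.28.
After rounding ($25): Hillcrest Borough $537,525; Lakeview Zone $236,575; Ashcroft Ward $87,275. Sum = $861,375.
Rounded total matches; no reconciliation needed.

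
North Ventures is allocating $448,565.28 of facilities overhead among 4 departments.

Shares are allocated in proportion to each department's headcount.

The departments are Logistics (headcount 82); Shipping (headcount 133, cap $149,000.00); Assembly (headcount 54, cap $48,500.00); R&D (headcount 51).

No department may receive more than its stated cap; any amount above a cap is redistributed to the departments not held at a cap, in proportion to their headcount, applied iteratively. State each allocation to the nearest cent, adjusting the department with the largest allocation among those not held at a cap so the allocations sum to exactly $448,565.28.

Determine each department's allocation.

Total headcount = 320.
Pro-rata shares before constraints: Logistics 114,944.8530; Shipping 186,434.9445; Assembly 75,695.3910; R&D 71,490.0915.
Cap binds for Shipping ($149,000.00), Assembly ($48,500.00); remaining pool $251,065.28 reallocated over remaining headcount 133.
Remaining shares: Logistics 154,792.1275 → $154,792.13; R&D 96,273.1525 → $96,273.15.

Logistics: $154,792.13 | Shipping: $149,000.00 | Assembly: $48,500.00 | R&D: $96,273.15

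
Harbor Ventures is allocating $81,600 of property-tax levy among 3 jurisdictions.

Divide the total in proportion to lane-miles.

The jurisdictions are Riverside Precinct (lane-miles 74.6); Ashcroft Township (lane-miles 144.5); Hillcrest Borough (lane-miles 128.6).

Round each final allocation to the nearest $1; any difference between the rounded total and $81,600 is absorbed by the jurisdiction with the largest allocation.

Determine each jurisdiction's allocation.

Sum of lane-miles: 347.7.
Pro-rata amounts: Riverside Precinct 74.6/347.7 × $81,600 = 17,507.51; Ashcroft Township 144.5/347.7 × $81,600 = 33,911.99; Hillcrest Borough 128.6/347.7 × $81,600 = 30,180.5004.
After rounding ($1): Riverside Precinct $17,508; Ashcroft Township $33,912; Hillcrest Borough $30,181. Sum = $81,601.
Difference $81,600 − $81,601 = −$1 applied to largest allocation (Ashcroft Township): Ashcroft Township becomes $33,911.

Riverside Precinct: $17,508 | Ashcroft Township: $33,911 | Hillcrest Borough: $30,181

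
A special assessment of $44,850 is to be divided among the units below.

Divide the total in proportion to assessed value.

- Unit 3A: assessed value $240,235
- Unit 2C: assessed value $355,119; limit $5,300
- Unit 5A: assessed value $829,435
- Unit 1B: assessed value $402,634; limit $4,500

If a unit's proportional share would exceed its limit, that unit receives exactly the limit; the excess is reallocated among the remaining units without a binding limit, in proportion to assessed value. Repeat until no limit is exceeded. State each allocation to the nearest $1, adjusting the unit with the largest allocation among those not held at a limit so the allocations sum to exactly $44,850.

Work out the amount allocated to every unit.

Unit 3A: $7,872 · Unit 2C: $5,300 · Unit 5A: $27,178 · Unit 1B: $4,500

Sum of assessed value: 1,827,423.
Proportional shares (ignoring caps): Unit 3A 5,896.03; Unit 2C 8,715.60; Unit 5A 20,356.62; Unit 1B 9,881.75.
Cap binds for Unit 2C ($5,300), Unit 1B ($4,500); balance $35,050 reallocated over remaining assessed value 1,069,670.
Redistributed shares: Unit 3A 7,871.81 → $7,872; Unit 5A 27,178.19 → $27,178.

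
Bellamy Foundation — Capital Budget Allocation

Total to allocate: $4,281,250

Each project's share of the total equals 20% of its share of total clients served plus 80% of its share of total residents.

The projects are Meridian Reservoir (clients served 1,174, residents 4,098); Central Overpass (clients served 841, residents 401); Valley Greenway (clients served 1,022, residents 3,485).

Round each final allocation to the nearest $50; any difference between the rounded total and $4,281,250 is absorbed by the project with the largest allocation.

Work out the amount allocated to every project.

Clients served total 3,037; residents total 7,984.
Composite weights (20% clients served + 80% residents): Meridian Reservoir 0.4879; Central Overpass 0.0956; Valley Greenway 0.4165.
Raw shares: Meridian Reservoir 2,088,969.07; Central Overpass 409,133.22; Valley Greenway 1,783,147.72.
At nearest $50: Meridian Reservoir $2,088,950; Central Overpass $409,150; Valley Greenway $1,783,150. Sum = $4,281,250.
Sum already equals the total — no adjustment.

Meridian Reservoir: $2,088,950; Central Overpass: $409,150; Valley Greenway: $1,783,150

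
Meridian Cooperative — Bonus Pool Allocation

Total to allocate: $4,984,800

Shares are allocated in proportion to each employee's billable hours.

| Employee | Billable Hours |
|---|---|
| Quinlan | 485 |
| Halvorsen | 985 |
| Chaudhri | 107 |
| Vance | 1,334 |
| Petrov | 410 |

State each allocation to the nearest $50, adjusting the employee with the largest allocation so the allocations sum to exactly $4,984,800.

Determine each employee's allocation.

Quinlan: $728,000; Halvorsen: $1,478,500; Chaudhri: $160,600; Vance: $2,002,300; Petrov: $615,400

Total billable hours = 3,321.
Raw shares: Quinlan 485/3,321 × $4,984,800 = 727,981.93; Halvorsen 985/3,321 × $4,984,800 = 1,478,478.77; Chaudhri 107/3,321 × $4,984,800 = 160,606.32; Vance 1,334/3,321 × $4,984,800 = 2,002,325.56; Petrov 410/3,321 × $4,984,800 = 615,407.41.
After rounding ($50): Quinlan $728,000; Halvorsen $1,478,500; Chaudhri $160,600; Vance $2,002,350; Petrov $615,400. Sum = $4,984,850.
Difference $4,984,800 − $4,984,850 = −$50 applied to largest allocation (Vance): Vance becomes $2,002,300.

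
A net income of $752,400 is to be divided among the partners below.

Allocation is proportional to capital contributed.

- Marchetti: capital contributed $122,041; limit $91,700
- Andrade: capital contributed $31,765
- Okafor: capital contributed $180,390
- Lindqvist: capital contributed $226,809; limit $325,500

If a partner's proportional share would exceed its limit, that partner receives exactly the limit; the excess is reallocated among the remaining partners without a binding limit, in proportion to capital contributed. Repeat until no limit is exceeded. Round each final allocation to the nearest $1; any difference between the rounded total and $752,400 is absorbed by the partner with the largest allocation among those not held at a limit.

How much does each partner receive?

Capital contributed total: 561,005.
Unconstrained shares: Marchetti 163,677.06; Andrade 42,602.09; Okafor 241,932.67; Lindqvist 304,188.18.
Held at cap: Marchetti ($91,700); balance $660,700 reallocated over remaining capital contributed 438,964.
Held at cap: Lindqvist ($325,500); balance $335,200 reallocated over remaining capital contributed 212,155.
Redistributed shares: Andrade 50,187.97 → $50,188; Okafor 285,012.03 → $285,012.

Marchetti: $91,700 | Andrade: $50,188 | Okafor: $285,012 | Lindqvist: $325,500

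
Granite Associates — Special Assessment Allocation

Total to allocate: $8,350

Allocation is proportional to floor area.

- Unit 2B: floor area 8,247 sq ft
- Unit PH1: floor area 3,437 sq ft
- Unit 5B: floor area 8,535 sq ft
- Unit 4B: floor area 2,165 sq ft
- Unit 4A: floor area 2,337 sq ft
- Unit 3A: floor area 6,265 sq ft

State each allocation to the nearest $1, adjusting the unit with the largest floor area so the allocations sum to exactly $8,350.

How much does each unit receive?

Floor area total: 30,986.
Raw shares: Unit 2B 8,247/30,986 × $8,350 = 2,222.37; Unit PH1 3,437/30,986 × $8,350 = 926.19; Unit 5B 8,535/30,986 × $8,350 = 2,299.98; Unit 4B 2,165/30,986 × $8,350 = 583.42; Unit 4A 2,337/30,986 × $8,350 = 629.77; Unit 3A 6,265/30,986 × $8,350 = 1,688.27.
After rounding ($1): Unit 2B $2,222; Unit PH1 $926; Unit 5B $2,300; Unit 4B $583; Unit 4A $630; Unit 3A $1,688. Sum = $8,349.
Difference $8,350 − $8,349 = +$1 applied to largest floor area (Unit 5B): Unit 5B becomes $2,301.

Unit 2B: $2,222 · Unit PH1: $926 · Unit 5B: $2,301 · Unit 4B: $583 · Unit 4A: $630 · Unit 3A: $1,688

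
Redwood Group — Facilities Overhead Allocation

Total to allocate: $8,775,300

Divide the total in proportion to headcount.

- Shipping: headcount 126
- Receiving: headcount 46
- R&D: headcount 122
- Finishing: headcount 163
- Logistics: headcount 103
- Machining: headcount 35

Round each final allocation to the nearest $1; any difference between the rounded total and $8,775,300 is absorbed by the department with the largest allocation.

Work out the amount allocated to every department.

Shipping: $1,858,299; Receiving: $678,427; R&D: $1,799,305; Finishing: $2,403,989; Logistics: $1,519,086; Machining: $516,194

Combined headcount = 595.
Unrounded shares: Shipping 126/595 × $8,775,300 = 1,858,298.82; Receiving 46/595 × $8,775,300 = 678,426.55; R&D 122/595 × $8,775,300 = 1,799,305.21; Finishing 163/595 × $8,775,300 = 2,403,989.75; Logistics 103/595 × $8,775,300 = 1,519,085.55; Machining 35/595 × $8,775,300 = 516,194.12.
After rounding ($1): Shipping $1,858,299; Receiving $678,427; R&D $1,799,305; Finishing $2,403,990; Logistics $1,519,086; Machining $516,194. Sum = $8,775,301.
Difference $8,775,300 − $8,775,301 = −$1 applied to largest allocation (Finishing): Finishing becomes $2,403,989.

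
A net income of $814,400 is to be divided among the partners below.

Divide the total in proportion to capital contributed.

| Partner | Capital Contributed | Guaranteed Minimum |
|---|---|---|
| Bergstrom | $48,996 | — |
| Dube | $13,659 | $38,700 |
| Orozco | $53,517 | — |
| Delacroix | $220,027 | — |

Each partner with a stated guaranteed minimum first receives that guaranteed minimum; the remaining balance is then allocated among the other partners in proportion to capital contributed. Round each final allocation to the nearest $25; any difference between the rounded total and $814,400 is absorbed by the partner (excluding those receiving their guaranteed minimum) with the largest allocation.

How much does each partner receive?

Guaranteed amounts: Dube $38,700. Balance $775,700.
Balance split over remaining capital contributed 322,540: Bergstrom 117,834.06 → $117,825; Orozco 128,706.94 → $128,700; Delacroix 529,159.00 → $529,150.
Rounding difference +$25 applied to Delacroix → $529,175.

Bergstrom: $117,825 | Dube: $38,700 | Orozco: $128,700 | Delacroix: $529,175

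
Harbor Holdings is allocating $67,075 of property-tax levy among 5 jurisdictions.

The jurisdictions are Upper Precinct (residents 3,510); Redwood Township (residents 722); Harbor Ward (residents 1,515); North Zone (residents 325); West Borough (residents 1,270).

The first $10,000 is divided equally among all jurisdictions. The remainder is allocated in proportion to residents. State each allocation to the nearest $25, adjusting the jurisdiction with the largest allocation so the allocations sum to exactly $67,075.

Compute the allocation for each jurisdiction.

First tranche $10,000 split equally: $2,000 each.
Remainder $57,075 by residents (total 7,342): Upper Precinct 27,285.92 → $27,275; Redwood Township 5,612.66 → $5,625; Harbor Ward 11,777.26 → $11,775; North Zone 2,526.47 → $2,525; West Borough 9,872.68 → $9,875.
Totals: Upper Precinct $2,000 + $27,275 = $29,275; Redwood Township $2,000 + $5,625 = $7,625; Harbor Ward $2,000 + $11,775 = $13,775; North Zone $2,000 + $2,525 = $4,525; West Borough $2,000 + $9,875 = $11,875.

Upper Precinct: $29,275 · Redwood Township: $7,625 · Harbor Ward: $13,775 · North Zone: $4,525 · West Borough: $11,875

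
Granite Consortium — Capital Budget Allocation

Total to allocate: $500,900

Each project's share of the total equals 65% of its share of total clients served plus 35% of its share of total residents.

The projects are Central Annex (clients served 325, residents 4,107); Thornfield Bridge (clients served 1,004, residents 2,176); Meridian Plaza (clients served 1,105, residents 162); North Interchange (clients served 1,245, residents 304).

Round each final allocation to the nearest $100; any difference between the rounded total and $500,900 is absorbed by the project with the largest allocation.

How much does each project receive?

Clients served total 3,679; residents total 6,749.
Combined weights (65% clients served + 35% residents): Central Annex 0.2704; Thornfield Bridge 0.2902; Meridian Plaza 0.2036; North Interchange 0.2357.
Pro-rata amounts: Central Annex 135,447.17; Thornfield Bridge 145,376.96; Meridian Plaza 101,998.73; North Interchange 118,077.14.
Rounded to nearest $100: Central Annex $135,400; Thornfield Bridge $145,400; Meridian Plaza $102,000; North Interchange $118,100. Sum = $500,900.
Sum already equals the total — no adjustment.

Central Annex: $135,400; Thornfield Bridge: $145,400; Meridian Plaza: $102,000; North Interchange: $118,100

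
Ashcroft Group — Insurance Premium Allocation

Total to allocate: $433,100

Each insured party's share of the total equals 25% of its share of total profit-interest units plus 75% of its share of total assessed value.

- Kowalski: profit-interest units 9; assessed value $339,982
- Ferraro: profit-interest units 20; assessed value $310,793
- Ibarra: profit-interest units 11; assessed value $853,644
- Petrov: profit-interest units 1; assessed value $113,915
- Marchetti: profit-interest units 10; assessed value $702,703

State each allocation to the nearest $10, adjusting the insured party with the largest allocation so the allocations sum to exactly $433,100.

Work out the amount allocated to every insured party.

Kowalski: $66,690 | Ferraro: $85,960 | Ibarra: $142,810 | Petrov: $18,070 | Marchetti: $119,570

Totals — profit-interest units 51, assessed value 2,321,037.
Composite weights (25% profit-interest units + 75% assessed value): Kowalski 0.1540; Ferraro 0.1985; Ibarra 0.3298; Petrov 0.0417; Marchetti 0.2761.
Raw shares: Kowalski 66,687.23; Ferraro 85,955.71; Ibarra 142,819.39; Petrov 18,065.24; Marchetti 119,572.43.
After rounding ($10): Kowalski $66,690; Ferraro $85,960; Ibarra $142,820; Petrov $18,070; Marchetti $119,570. Sum = $433,110.
Difference $433,100 − $433,110 = −$10 applied to largest allocation (Ibarra): Ibarra becomes $142,810.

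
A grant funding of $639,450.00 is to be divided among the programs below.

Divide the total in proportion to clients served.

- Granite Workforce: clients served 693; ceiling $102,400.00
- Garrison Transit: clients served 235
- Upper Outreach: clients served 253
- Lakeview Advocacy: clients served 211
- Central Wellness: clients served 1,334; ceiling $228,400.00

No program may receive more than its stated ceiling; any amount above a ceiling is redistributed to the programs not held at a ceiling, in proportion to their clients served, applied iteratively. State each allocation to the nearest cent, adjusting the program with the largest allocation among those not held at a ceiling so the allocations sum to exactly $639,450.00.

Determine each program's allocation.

Sum of clients served: 2,726.
Pro-rata shares before constraints: Granite Workforce 162,560.1064; Garrison Transit 55,125.0000; Upper Outreach 59,347.3404; Lakeview Advocacy 49,495.2128; Central Wellness 312,922.3404.
Held at cap: Granite Workforce ($102,400.00), Central Wellness ($228,400.00); remaining pool $308,650.00 reallocated over remaining clients served 699.
Remaining shares: Garrison Transit 103,766.4521 → $103,766.45; Upper Outreach 111,714.5207 → $111,714.52; Lakeview Advocacy 93,169.0272 → $93,169.03.

Granite Workforce: $102,400.00; Garrison Transit: $103,766.45; Upper Outreach: $111,714.52; Lakeview Advocacy: $93,169.03; Central Wellness: $228,400.00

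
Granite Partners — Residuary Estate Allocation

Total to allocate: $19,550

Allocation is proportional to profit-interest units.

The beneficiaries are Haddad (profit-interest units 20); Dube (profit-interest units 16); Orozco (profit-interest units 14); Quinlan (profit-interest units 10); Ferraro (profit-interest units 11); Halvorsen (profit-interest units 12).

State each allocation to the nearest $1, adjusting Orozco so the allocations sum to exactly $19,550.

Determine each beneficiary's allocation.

Haddad: $4,711; Dube: $3,769; Orozco: $3,297; Quinlan: $2,355; Ferraro: $2,591; Halvorsen: $2,827

Combined profit-interest units = 83.
Unrounded shares: Haddad 20/83 × $19,550 = 4,710.84; Dube 16/83 × $19,550 = 3,768.67; Orozco 14/83 × $19,550 = 3,297.59; Quinlan 10/83 × $19,550 = 2,355.42; Ferraro 11/83 × $19,550 = 2,590.96; Halvorsen 12/83 × $19,550 = 2,826.51.
At nearest $1: Haddad $4,711; Dube $3,769; Orozco $3,298; Quinlan $2,355; Ferraro $2,591; Halvorsen $2,827. Sum = $19,551.
Difference $19,550 − $19,551 = −$1 applied to Orozco: Orozco becomes $3,297.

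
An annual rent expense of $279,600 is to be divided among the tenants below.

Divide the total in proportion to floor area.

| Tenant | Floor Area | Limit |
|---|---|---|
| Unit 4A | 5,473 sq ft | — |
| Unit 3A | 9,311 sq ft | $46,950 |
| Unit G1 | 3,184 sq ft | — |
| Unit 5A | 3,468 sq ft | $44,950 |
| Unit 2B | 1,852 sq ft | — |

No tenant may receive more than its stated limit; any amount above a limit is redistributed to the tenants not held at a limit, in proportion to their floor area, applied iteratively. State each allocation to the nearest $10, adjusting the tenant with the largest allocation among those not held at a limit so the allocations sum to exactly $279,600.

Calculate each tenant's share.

Unit 4A: $97,750 · Unit 3A: $46,950 · Unit G1: $56,870 · Unit 5A: $44,950 · Unit 2B: $33,080

Floor area total: 23,288.
Pro-rata shares before constraints: Unit 4A 65,709.84; Unit 3A 111,789.57; Unit G1 38,227.69; Unit 5A 41,637.44; Unit 2B 22,235.45.
Held at cap: Unit 3A ($46,950); residual $232,650 reallocated over remaining floor area 13,977.
Held at cap: Unit 5A ($44,950); residual $187,700 reallocated over remaining floor area 10,509.
Remaining shares: Unit 4A 97,752.60 → $97,750; Unit G1 56,869.05 → $56,870; Unit 2B 33,078.35 → $33,080.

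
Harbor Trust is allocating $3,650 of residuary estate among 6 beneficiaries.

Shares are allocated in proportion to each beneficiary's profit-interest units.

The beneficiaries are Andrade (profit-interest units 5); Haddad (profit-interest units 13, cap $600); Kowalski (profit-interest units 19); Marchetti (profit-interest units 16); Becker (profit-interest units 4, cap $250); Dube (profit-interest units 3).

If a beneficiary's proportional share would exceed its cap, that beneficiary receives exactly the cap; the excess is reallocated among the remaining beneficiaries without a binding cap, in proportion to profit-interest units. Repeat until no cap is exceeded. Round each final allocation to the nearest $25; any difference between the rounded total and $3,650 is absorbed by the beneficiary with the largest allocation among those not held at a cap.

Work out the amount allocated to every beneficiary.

Profit-interest units total: 60.
Proportional shares (ignoring caps): Andrade 304.17; Haddad 790.83; Kowalski 1,155.83; Marchetti 973.33; Becker 243.33; Dube 182.50.
Cap binds for Haddad ($600); remaining pool $3,050 reallocated over remaining profit-interest units 47.
Cap binds for Becker ($250); remaining pool $2,800 reallocated over remaining profit-interest units 43.
Remaining shares: Andrade 325.58 → $325; Kowalski 1,237.21 → $1,225; Marchetti 1,041.86 → $1,050; Dube 195.35 → $200.

Andrade: $325; Haddad: $600; Kowalski: $1,225; Marchetti: $1,050; Becker: $250; Dube: $200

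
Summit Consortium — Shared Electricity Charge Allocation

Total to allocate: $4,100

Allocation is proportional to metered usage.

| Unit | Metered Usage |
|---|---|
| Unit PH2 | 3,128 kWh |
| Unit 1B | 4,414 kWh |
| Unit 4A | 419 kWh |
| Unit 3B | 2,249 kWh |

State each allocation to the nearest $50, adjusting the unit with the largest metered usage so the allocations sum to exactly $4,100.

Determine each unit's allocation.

Combined metered usage = 10,210.
Unrounded shares: Unit PH2 3,128/10,210 × $4,100 = 1,256.10; Unit 1B 4,414/10,210 × $4,100 = 1,772.52; Unit 4A 419/10,210 × $4,100 = 168.26; Unit 3B 2,249/10,210 × $4,100 = 903.12.
Rounded to nearest $50: Unit PH2 $1,250; Unit 1B $1,750; Unit 4A $150; Unit 3B $900. Sum = $4,050.
Difference $4,100 − $4,050 = +$50 applied to largest metered usage (Unit 1B): Unit 1B becomes $1,800.

Unit PH2: $1,250 | Unit 1B: $1,800 | Unit 4A: $150 | Unit 3B: $900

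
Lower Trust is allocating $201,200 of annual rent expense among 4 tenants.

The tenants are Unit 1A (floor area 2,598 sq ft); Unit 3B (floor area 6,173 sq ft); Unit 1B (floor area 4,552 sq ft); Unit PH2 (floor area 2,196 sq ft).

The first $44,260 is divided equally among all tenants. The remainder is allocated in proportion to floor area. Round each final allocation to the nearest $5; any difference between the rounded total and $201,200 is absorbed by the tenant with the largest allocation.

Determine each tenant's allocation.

$44,260 shared equally gives $11,065 per tenant.
Remainder $156,940 by floor area (total 15,519): Unit 1A 26,272.96 → $26,275; Unit 3B 62,426.10 → $62,425; Unit 1B 46,033.31 → $46,035; Unit PH2 22,207.63 → $22,210.
Rounding difference −$5 on remainder applied to Unit 3B.
Totals: Unit 1A $11,065 + $26,275 = $37,340; Unit 3B $11,065 + $62,420 = $73,485; Unit 1B $11,065 + $46,035 = $57,100; Unit PH2 $11,065 + $22,210 = $33,275.

Unit 1A: $37,340; Unit 3B: $73,485; Unit 1B: $57,100; Unit PH2: $33,275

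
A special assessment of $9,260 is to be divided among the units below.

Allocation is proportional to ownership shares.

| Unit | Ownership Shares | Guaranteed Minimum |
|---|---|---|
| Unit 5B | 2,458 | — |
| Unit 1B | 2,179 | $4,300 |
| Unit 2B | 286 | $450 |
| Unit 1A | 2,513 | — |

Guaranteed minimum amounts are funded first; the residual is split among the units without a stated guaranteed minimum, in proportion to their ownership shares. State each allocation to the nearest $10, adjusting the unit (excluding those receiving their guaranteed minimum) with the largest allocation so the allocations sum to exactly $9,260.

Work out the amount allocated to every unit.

Guaranteed amounts: Unit 1B $4,300; Unit 2B $450. Residual $4,510.
Residual split over remaining ownership shares 4,971: Unit 5B 2,230.05 → $2,230; Unit 1A 2,279.95 → $2,280.

Unit 5B: $2,230 · Unit 1B: $4,300 · Unit 2B: $450 · Unit 1A: $2,280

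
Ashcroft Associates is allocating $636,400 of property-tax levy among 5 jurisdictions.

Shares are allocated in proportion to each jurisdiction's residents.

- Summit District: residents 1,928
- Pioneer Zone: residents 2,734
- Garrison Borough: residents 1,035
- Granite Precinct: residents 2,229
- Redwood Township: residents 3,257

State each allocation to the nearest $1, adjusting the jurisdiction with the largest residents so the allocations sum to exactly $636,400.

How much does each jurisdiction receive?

Total residents = 11,183.
Raw shares: Summit District 1,928/11,183 × $636,400 = 109,718.25; Pioneer Zone 2,734/11,183 × $636,400 = 155,585.94; Garrison Borough 1,035/11,183 × $636,400 = 58,899.58; Granite Precinct 2,229/11,183 × $636,400 = 126,847.501; Redwood Township 3,257/11,183 × $636,400 = 185,348.73.
Rounded to nearest $1: Summit District $109,718; Pioneer Zone $155,586; Garrison Borough $58,900; Granite Precinct $126,848; Redwood Township $185,349. Sum = $636,401.
Difference $636,400 − $636,401 = −$1 applied to largest residents (Redwood Township): Redwood Township becomes $185,348.

Summit District: $109,718 | Pioneer Zone: $155,586 | Garrison Borough: $58,900 | Granite Precinct: $126,848 | Redwood Township: $185,348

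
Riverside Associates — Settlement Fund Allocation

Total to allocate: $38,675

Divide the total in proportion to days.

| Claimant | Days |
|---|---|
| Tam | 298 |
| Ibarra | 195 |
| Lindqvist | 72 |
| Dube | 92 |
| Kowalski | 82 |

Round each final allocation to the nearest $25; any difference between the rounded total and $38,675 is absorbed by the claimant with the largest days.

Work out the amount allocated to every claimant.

Tam: $15,575 | Ibarra: $10,200 | Lindqvist: $3,775 | Dube: $4,825 | Kowalski: $4,300

Days total: 739.
Proportional shares: Tam 298/739 × $38,675 = 15,595.60; Ibarra 195/739 × $38,675 = 10,205.18; Lindqvist 72/739 × $38,675 = 3,768.06; Dube 92/739 × $38,675 = 4,814.75; Kowalski 82/739 × $38,675 = 4,291.41.
At nearest $25: Tam $15,600; Ibarra $10,200; Lindqvist $3,775; Dube $4,825; Kowalski $4,300. Sum = $38,700.
Difference $38,675 − $38,700 = −$25 applied to largest days (Tam): Tam becomes $15,575.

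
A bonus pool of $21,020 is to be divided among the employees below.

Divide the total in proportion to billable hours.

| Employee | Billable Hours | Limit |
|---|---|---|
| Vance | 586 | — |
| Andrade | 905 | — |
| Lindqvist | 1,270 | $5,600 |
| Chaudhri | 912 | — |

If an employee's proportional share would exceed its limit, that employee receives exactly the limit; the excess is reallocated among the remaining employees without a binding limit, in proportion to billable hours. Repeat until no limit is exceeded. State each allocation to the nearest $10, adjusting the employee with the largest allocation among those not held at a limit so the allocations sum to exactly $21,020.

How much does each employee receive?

Vance: $3,760; Andrade: $5,810; Lindqvist: $5,600; Chaudhri: $5,850

Sum of billable hours: 3,673.
Proportional shares (ignoring caps): Vance 3,353.59; Andrade 5,179.17; Lindqvist 7,268.01; Chaudhri 5,219.23.
Cap binds for Lindqvist ($5,600); balance $15,420 reallocated over remaining billable hours 2,403.
Shares after redistribution: Vance 3,760.35 → $3,760; Andrade 5,807.37 → $5,810; Chaudhri 5,852.28 → $5,850.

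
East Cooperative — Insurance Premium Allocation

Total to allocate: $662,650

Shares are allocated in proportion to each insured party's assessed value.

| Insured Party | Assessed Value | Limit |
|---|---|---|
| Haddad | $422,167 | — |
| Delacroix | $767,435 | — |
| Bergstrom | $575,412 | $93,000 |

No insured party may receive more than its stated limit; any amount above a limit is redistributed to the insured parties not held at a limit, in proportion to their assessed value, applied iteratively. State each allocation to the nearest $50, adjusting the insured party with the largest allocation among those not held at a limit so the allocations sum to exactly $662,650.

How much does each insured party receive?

Haddad: $202,150 | Delacroix: $367,500 | Bergstrom: $93,000

Assessed value total: 1,765,014.
Proportional shares (ignoring caps): Haddad 158,496.74; Delacroix 288,122.82; Bergstrom 216,030.45.
Held at cap: Bergstrom ($93,000); balance $569,650 reallocated over remaining assessed value 1,189,602.
Redistributed shares: Haddad 202,157.89 → $202,150; Delacroix 367,492.11 → $367,500.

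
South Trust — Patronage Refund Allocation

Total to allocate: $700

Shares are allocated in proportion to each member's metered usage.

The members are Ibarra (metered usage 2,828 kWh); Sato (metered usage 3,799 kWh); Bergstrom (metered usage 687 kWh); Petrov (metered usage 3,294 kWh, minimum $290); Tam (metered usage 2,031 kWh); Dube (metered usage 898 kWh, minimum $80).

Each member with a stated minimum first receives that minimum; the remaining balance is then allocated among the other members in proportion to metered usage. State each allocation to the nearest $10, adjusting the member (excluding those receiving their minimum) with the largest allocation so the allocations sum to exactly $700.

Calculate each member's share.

Guaranteed amounts: Petrov $290; Dube $80. Remaining pool $330.
Remaining pool split over remaining metered usage 9,345: Ibarra 99.87 → $100; Sato 134.15 → $130; Bergstrom 24.26 → $20; Tam 71.72 → $70.
Rounding difference +$10 applied to Sato → $140.

Ibarra: $100 · Sato: $140 · Bergstrom: $20 · Petrov: $290 · Tam: $70 · Dube: $80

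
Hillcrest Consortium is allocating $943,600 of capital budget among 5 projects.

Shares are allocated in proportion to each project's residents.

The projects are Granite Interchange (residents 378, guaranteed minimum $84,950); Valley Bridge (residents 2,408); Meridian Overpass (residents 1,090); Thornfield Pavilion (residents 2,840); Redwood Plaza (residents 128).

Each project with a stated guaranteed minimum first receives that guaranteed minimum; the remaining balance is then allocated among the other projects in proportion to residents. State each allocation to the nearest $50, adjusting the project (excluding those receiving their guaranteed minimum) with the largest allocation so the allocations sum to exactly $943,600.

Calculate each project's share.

Minimums first: Granite Interchange $84,950. Remaining pool $858,650.
Remaining pool split over remaining residents 6,466: Valley Bridge 319,769.44 → $319,750; Meridian Overpass 144,746.13 → $144,750; Thornfield Pavilion 377,136.72 → $377,150; Redwood Plaza 16,997.71 → $17,000.

Granite Interchange: $84,950 · Valley Bridge: $319,750 · Meridian Overpass: $144,750 · Thornfield Pavilion: $377,150 · Redwood Plaza: $17,000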